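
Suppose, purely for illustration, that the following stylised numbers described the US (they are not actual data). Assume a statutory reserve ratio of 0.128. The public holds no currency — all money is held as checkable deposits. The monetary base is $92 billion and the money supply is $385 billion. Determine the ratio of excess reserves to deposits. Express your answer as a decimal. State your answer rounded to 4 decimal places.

Using m = M/MB = 385/92 ≈ 4.184783. Since m = (1 + c)/(c + rr + e), the denominator satisfies c + rr + e = (1 + c)/m = (1 + 0) / 4.184783 ≈ 0.238961.
With c = 0 and rr = 0.128, the ratio of excess reserves to deposits is 0.238961 − 0 − 0.128 = 0.110961.

0.1110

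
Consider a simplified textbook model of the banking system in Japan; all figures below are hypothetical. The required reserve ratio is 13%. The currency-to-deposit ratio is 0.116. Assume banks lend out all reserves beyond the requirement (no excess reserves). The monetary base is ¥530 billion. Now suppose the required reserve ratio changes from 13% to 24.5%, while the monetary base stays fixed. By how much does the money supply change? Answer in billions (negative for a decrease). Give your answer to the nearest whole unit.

Initially m₁ = (1 + 0.116) / (0.13 + 0.116) ≈ 4.5366, so M₁ = 4.5366 × 530 = 2404.398 billion.
After the change m₂ = (1 + 0.116) / (0.245 + 0.116) ≈ 3.0914, so M₂ = 3.0914 × 530 = 1638.442 billion.
ΔM = M₂ − M₁ = 1638.442 − 2404.398 = -765.956 billion.

-766 billion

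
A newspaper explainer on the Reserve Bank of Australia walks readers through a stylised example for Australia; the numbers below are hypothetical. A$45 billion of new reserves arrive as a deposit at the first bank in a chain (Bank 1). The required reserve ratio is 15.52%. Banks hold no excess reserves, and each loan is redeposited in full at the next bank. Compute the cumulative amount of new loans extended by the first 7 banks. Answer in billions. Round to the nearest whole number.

Bank i lends (1 − rr)^i of the original deposit: Bank 1 lends 45·0.8448 = 38.0160, Bank 2 lends 45·0.8448² ≈ 32.1159, and so on.
Summing a geometric series: total = 45·[0.8448·(1 − 0.8448^7) / (1 − 0.8448)] ≈ 169.7252 billion.

A$170 billion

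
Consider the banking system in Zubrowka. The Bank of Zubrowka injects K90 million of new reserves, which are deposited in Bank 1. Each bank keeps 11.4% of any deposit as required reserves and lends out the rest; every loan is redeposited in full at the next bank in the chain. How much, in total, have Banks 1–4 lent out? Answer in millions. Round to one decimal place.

K268.4 million

Bank i lends (1 − rr)^i of the original deposit: Bank 1 lends 90·0.8860 = 79.7400, Bank 2 lends 90·0.8860² ≈ 70.6496, and so on.
Summing a geometric series: total = 90·[0.8860·(1 − 0.8860^4) / (1 − 0.8860)] ≈ 268.4449 million.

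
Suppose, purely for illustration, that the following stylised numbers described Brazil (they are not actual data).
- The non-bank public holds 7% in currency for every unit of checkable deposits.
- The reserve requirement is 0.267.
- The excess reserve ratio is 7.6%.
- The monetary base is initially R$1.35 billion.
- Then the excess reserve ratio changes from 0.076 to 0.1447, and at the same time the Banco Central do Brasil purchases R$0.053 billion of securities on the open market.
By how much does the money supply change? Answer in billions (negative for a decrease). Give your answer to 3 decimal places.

Before: m₁ = (1 + 0.07) / (0.267 + 0.076 + 0.07) ≈ 2.59080, MB₁ = 1.35, so M₁ = 2.59080 × 1.35 ≈ 3.4976 billion.
After: m₂ = (1 + 0.07) / (0.267 + 0.1447 + 0.07) ≈ 2.22130, MB₂ = 1.35 + 0.053 = 1.403, so M₂ = 2.22130 × 1.403 ≈ 3.1165 billion.
ΔM = M₂ − M₁ = 3.1165 − 3.4976 = -0.3811 billion.

-0.381 billion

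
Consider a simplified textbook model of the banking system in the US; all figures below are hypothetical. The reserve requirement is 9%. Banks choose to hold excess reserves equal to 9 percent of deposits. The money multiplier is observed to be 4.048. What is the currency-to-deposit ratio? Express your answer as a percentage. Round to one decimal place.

Using m = 4.048. From m = (1 + c)/(c + rr + e), rearranging gives 1 + c = m·(c + rr + e), so c·(1 − m) = m·(rr + e) − 1.
Hence c = [m·(rr + e) − 1]/(1 − m) = [4.048 × (0.09 + 0.09) − 1] / (1 − 4.048) ≈ 0.089029.

8.9%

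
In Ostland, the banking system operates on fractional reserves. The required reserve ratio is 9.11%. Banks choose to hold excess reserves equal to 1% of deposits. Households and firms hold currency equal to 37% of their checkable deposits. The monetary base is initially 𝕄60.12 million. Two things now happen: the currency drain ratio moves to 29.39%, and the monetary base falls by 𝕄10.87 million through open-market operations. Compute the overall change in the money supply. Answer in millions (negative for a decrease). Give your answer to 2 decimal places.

-13.51 million

Before: m₁ = (1 + 0.37) / (0.0911 + 0.01 + 0.37) ≈ 2.90809, MB₁ = 60.12, so M₁ = 2.90809 × 60.12 ≈ 174.8344 million.
After: m₂ = (1 + 0.2939) / (0.0911 + 0.01 + 0.2939) ≈ 3.27570, MB₂ = 60.12 − 10.87 = 49.25, so M₂ = 3.27570 × 49.25 ≈ 161.3282 million.
ΔM = M₂ − M₁ = 161.3282 − 174.8344 = -13.5062 million.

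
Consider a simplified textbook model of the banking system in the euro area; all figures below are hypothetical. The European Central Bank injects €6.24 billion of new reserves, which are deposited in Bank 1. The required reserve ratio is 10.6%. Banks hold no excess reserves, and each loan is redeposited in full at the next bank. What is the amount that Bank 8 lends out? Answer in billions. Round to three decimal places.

€2.546 billion

Each bank lends a fraction (1 − rr) = 0.8940 of the deposit it receives, so Bank 8 receives 6.24·0.8940^7 and lends 6.24·0.8940^8 ≈ 2.5462 billion.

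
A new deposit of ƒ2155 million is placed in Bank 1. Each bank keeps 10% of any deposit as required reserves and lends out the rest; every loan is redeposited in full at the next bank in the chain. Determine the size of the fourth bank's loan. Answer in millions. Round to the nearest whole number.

Each bank lends a fraction (1 − rr) = 0.9000 of the deposit it receives, so Bank 4 receives 2155·0.9000^3 and lends 2155·0.9000^4 = 1413.8955 million.

ƒ1414 million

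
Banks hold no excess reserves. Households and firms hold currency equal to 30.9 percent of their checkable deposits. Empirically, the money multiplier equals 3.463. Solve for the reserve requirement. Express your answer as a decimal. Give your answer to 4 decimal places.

Using m = 3.463. Since m = (1 + c)/(c + rr + e), the denominator satisfies c + rr + e = (1 + c)/m = (1 + 0.309) / 3.463 ≈ 0.377996.
With c = 0.309 and e = 0, the reserve requirement is 0.377996 − 0.309 − 0 = 0.068996.

0.0690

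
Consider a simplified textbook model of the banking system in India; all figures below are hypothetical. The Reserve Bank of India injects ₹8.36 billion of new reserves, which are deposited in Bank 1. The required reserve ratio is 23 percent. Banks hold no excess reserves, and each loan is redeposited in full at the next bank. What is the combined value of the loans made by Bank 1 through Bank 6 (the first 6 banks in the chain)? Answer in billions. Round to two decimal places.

Bank i lends (1 − rr)^i of the original deposit: Bank 1 lends 8.36·0.7700 = 6.4372, Bank 2 lends 8.36·0.7700² ≈ 4.9566, and so on.
Summing a geometric series: total = 8.36·[0.7700·(1 − 0.7700^6) / (1 − 0.7700)] ≈ 22.1545 billion.

₹22.15 billion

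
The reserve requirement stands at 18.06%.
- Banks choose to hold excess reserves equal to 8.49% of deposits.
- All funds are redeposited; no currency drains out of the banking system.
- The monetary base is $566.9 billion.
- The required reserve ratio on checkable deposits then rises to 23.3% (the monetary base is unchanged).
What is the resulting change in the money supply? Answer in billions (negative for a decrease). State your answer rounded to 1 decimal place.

-352.0 billion

Initially m₁ = 1 / (0.1806 + 0.0849) ≈ 3.76648, so M₁ = 3.76648 × 566.9 ≈ 2135.2175 billion.
After the change m₂ = 1 / (0.233 + 0.0849) ≈ 3.14564, so M₂ = 3.14564 × 566.9 ≈ 1783.2633 billion.
ΔM = M₂ − M₁ = 1783.2633 − 2135.2175 = -351.9542 billion.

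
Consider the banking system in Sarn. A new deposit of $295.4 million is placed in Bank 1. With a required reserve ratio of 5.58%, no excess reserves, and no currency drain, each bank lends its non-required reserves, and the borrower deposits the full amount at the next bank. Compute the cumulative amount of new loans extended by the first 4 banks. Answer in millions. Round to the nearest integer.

$1026 million

Bank i lends (1 − rr)^i of the original deposit: Bank 1 lends 295.4·0.9442 ≈ 278.9167, Bank 2 lends 295.4·0.9442² ≈ 263.3531, and so on.
Summing a geometric series: total = 295.4·[0.9442·(1 − 0.9442^4) / (1 − 0.9442)] ≈ 1025.7107 million.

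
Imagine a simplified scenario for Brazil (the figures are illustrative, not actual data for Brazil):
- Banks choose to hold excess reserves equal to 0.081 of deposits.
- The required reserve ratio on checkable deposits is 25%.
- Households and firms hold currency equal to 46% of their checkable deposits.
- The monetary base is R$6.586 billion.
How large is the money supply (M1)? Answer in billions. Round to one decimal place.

R$12.2 billion

The money multiplier is m = (1 + c) / (rr + e + c) = (1 + 0.46) / (0.25 + 0.081 + 0.46) ≈ 1.8458.
So M = m × MB = 1.8458 × 6.586 ≈ 12.1564 billion.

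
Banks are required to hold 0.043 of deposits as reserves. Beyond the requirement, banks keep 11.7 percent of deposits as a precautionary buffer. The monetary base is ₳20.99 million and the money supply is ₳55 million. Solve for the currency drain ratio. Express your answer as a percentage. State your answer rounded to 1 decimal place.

Using m = M/MB = 55/20.99 ≈ 2.620295. From m = (1 + c)/(c + rr + e), rearranging gives 1 + c = m·(c + rr + e), so c·(1 − m) = m·(rr + e) − 1.
Hence c = [m·(rr + e) − 1]/(1 − m) = [2.620295 × (0.043 + 0.117) − 1] / (1 − 2.620295) ≈ 0.358424.

35.8%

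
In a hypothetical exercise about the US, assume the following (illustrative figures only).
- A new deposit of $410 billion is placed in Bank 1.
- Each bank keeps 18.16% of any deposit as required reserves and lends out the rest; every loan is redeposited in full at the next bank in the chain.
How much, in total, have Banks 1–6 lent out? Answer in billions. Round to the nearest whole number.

Bank i lends (1 − rr)^i of the original deposit: Bank 1 lends 410·0.8184 = 335.5440, Bank 2 lends 410·0.8184² ≈ 274.6092, and so on.
Summing a geometric series: total = 410·[0.8184·(1 − 0.8184^6) / (1 − 0.8184)] ≈ 1292.5375 billion.

$1293 billion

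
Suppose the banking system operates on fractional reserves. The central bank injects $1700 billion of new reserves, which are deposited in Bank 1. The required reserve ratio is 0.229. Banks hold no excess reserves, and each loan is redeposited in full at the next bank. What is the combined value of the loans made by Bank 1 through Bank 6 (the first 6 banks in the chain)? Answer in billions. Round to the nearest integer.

$4521 billion

Bank i lends (1 − rr)^i of the original deposit: Bank 1 lends 1700·0.7710 = 1310.7000, Bank 2 lends 1700·0.7710² = 1010.5497, and so on.
Summing a geometric series: total = 1700·[0.7710·(1 − 0.7710^6) / (1 − 0.7710)] ≈ 4521.3327 billion.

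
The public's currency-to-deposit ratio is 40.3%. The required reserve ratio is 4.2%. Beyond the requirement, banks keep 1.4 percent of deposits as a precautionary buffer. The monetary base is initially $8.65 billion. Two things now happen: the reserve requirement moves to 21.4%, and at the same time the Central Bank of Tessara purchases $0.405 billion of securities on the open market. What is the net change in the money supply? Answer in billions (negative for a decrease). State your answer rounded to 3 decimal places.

Before: m₁ = (1 + 0.403) / (0.042 + 0.014 + 0.403) ≈ 3.05664, MB₁ = 8.65, so M₁ = 3.05664 × 8.65 ≈ 26.4399 billion.
After: m₂ = (1 + 0.403) / (0.214 + 0.014 + 0.403) ≈ 2.22345, MB₂ = 8.65 + 0.405 = 9.055, so M₂ = 2.22345 × 9.055 ≈ 20.1333 billion.
ΔM = M₂ − M₁ = 20.1333 − 26.4399 = -6.3066 billion.

-6.307 billion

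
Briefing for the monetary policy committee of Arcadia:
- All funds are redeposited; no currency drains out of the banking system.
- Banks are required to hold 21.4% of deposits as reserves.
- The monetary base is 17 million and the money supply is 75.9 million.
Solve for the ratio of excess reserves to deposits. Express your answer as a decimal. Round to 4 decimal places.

0.0100

Using m = M/MB = 75.9/17 ≈ 4.464706. Since m = (1 + c)/(c + rr + e), the denominator satisfies c + rr + e = (1 + c)/m = (1 + 0) / 4.464706 ≈ 0.223979.
With c = 0 and rr = 0.214, the ratio of excess reserves to deposits is 0.223979 − 0 − 0.214 = 0.009979.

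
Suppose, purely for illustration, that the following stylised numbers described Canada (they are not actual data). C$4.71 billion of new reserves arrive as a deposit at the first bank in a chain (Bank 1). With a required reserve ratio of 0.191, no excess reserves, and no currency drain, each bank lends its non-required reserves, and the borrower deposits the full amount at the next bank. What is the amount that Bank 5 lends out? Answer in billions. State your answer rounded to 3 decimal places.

C$1.632 billion

Each bank lends a fraction (1 − rr) = 0.8090 of the deposit it receives, so Bank 5 receives 4.71·0.8090^4 and lends 4.71·0.8090^5 ≈ 1.6322 billion.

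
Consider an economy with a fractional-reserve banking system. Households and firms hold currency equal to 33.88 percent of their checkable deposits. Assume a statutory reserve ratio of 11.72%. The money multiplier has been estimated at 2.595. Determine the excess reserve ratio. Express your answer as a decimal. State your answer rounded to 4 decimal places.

Using m = 2.595. Since m = (1 + c)/(c + rr + e), the denominator satisfies c + rr + e = (1 + c)/m = (1 + 0.3388) / 2.595 ≈ 0.515915.
With c = 0.3388 and rr = 0.1172, the excess reserve ratio is 0.515915 − 0.3388 − 0.1172 = 0.059915.

0.0599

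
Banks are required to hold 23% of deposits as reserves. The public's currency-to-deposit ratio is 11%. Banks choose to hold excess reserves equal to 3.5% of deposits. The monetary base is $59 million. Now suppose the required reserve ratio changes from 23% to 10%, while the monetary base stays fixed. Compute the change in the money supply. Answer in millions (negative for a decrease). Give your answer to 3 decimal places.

$92.666 million

Initially m₁ = (1 + 0.11) / (0.23 + 0.035 + 0.11) = 2.96, so M₁ = 2.96 × 59 = 174.64 million.
After the change m₂ = (1 + 0.11) / (0.1 + 0.035 + 0.11) ≈ 4.530612, so M₂ = 4.530612 × 59 ≈ 267.3061 million.
ΔM = M₂ − M₁ = 267.3061 − 174.64 = 92.6661 million.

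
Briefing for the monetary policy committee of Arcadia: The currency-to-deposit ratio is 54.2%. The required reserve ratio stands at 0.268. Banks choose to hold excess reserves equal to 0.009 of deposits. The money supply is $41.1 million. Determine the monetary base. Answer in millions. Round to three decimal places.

$21.829 million

The money multiplier is m = (1 + c) / (rr + e + c) = (1 + 0.542) / (0.268 + 0.009 + 0.542) ≈ 1.882784.
MB = M / m = 41.1 / 1.882784 ≈ 21.8294 million.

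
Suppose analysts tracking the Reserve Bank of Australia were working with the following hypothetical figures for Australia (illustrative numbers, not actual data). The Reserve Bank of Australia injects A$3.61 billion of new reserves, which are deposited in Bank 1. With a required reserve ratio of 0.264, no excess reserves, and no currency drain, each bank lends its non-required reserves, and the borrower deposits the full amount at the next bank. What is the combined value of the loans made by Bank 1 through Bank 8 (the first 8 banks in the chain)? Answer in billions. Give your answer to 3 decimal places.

A$9.198 billion

Bank i lends (1 − rr)^i of the original deposit: Bank 1 lends 3.61·0.7360 ≈ 2.6570, Bank 2 lends 3.61·0.7360² ≈ 1.9555, and so on.
Summing a geometric series: total = 3.61·[0.7360·(1 − 0.7360^8) / (1 − 0.7360)] ≈ 9.1977 billion.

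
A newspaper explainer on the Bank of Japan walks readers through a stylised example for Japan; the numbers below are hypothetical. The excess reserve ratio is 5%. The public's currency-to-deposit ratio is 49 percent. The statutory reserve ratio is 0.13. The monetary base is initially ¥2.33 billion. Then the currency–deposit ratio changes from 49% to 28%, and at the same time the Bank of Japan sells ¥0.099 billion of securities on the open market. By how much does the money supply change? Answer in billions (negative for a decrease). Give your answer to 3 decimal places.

Before: m₁ = (1 + 0.49) / (0.13 + 0.05 + 0.49) ≈ 2.22388, MB₁ = 2.33, so M₁ = 2.22388 × 2.33 ≈ 5.1816 billion.
After: m₂ = (1 + 0.28) / (0.13 + 0.05 + 0.28) ≈ 2.78261, MB₂ = 2.33 − 0.099 = 2.231, so M₂ = 2.78261 × 2.231 ≈ 6.208 billion.
ΔM = M₂ − M₁ = 6.208 − 5.1816 = 1.0264 billion.

¥1.026 billion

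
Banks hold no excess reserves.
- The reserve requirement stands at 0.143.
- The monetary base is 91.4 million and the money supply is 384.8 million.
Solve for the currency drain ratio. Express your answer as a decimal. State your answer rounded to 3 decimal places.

0.124

Using m = M/MB = 384.8/91.4 ≈ 4.210066. From m = (1 + c)/(c + rr + e), rearranging gives 1 + c = m·(c + rr + e), so c·(1 − m) = m·(rr + e) − 1.
Hence c = [m·(rr + e) − 1]/(1 − m) = [4.210066 × (0.143 + 0) − 1] / (1 − 4.210066) ≈ 0.123973.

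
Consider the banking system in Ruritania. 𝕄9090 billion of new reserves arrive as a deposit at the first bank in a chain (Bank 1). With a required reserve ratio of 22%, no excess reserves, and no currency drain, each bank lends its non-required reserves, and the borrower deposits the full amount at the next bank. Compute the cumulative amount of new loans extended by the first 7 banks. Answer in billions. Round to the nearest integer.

Bank i lends (1 − rr)^i of the original deposit: Bank 1 lends 9090·0.7800 = 7090.2000, Bank 2 lends 9090·0.7800² = 5530.3560, and so on.
Summing a geometric series: total = 9090·[0.7800·(1 − 0.7800^7) / (1 − 0.7800)] ≈ 26567.1184 billion.

𝕄26567 billion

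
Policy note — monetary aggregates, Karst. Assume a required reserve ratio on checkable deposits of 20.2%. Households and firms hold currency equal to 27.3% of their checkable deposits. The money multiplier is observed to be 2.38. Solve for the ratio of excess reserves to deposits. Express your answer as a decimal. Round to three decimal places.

Using m = 2.38. Since m = (1 + c)/(c + rr + e), the denominator satisfies c + rr + e = (1 + c)/m = (1 + 0.273) / 2.38 ≈ 0.534874.
With c = 0.273 and rr = 0.202, the ratio of excess reserves to deposits is 0.534874 − 0.273 − 0.202 = 0.059874.

0.060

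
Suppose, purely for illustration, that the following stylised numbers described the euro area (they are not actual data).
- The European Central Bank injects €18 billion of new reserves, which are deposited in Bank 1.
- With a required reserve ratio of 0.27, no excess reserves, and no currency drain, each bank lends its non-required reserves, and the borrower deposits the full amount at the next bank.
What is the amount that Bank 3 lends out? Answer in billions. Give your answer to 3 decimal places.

€7.002 billion

Each bank lends a fraction (1 − rr) = 0.7300 of the deposit it receives, so Bank 3 receives 18·0.7300^2 and lends 18·0.7300^3 ≈ 7.0023 billion.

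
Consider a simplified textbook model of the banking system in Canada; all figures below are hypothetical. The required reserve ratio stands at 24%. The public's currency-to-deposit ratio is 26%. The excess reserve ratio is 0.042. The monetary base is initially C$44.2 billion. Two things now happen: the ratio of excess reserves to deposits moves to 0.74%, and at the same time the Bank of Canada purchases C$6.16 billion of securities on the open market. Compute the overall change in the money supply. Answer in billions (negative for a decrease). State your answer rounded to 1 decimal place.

C$22.3 billion

Before: m₁ = (1 + 0.26) / (0.24 + 0.042 + 0.26) ≈ 2.3247, MB₁ = 44.2, so M₁ = 2.3247 × 44.2 ≈ 102.7517 billion.
After: m₂ = (1 + 0.26) / (0.24 + 0.0074 + 0.26) ≈ 2.4832, MB₂ = 44.2 + 6.16 = 50.36, so M₂ = 2.4832 × 50.36 ≈ 125.054 billion.
ΔM = M₂ − M₁ = 125.054 − 102.7517 = 22.3023 billion.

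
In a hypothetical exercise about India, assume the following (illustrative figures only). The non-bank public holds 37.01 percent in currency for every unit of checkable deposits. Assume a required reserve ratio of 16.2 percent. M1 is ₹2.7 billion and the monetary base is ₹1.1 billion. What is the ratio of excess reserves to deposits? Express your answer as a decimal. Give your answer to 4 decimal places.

0.0261

Using m = M/MB = 2.7/1.1 ≈ 2.454545. Since m = (1 + c)/(c + rr + e), the denominator satisfies c + rr + e = (1 + c)/m = (1 + 0.3701) / 2.454545 ≈ 0.558189.
With c = 0.3701 and rr = 0.162, the ratio of excess reserves to deposits is 0.558189 − 0.3701 − 0.162 = 0.026089.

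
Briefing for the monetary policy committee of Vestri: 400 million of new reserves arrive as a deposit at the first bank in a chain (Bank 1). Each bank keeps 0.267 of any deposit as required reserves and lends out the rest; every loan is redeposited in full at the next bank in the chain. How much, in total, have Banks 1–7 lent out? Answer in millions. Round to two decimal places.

973.28 million

Bank i lends (1 − rr)^i of the original deposit: Bank 1 lends 400·0.7330 = 293.2000, Bank 2 lends 400·0.7330² = 214.9156, and so on.
Summing a geometric series: total = 400·[0.7330·(1 − 0.7330^7) / (1 − 0.7330)] ≈ 973.2796 million.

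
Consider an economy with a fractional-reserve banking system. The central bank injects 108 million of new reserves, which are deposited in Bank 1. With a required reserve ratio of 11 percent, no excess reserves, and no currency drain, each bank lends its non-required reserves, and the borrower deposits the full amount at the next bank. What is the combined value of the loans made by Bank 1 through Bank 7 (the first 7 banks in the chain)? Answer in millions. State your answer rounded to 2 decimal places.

Bank i lends (1 − rr)^i of the original deposit: Bank 1 lends 108·0.8900 = 96.1200, Bank 2 lends 108·0.8900² = 85.5468, and so on.
Summing a geometric series: total = 108·[0.8900·(1 − 0.8900^7) / (1 − 0.8900)] ≈ 487.3167 million.

487.32 million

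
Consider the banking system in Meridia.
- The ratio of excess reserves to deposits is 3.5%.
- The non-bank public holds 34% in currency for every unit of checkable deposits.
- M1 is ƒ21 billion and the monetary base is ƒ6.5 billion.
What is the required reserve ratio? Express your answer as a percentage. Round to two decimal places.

3.98%

Using m = M/MB = 21/6.5 ≈ 3.230769. Since m = (1 + c)/(c + rr + e), the denominator satisfies c + rr + e = (1 + c)/m = (1 + 0.34) / 3.230769 ≈ 0.414762.
With c = 0.34 and e = 0.035, the required reserve ratio is 0.414762 − 0.34 − 0.035 = 0.039762.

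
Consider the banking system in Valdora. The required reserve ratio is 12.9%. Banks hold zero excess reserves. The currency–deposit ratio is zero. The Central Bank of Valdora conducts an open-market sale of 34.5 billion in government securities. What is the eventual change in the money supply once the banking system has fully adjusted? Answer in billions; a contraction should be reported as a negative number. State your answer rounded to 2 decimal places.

The simple money multiplier is m = 1/rr = 1/0.129 ≈ 7.75194.
An open-market sale reduces the monetary base by 34.5 billion, so ΔM = m × ΔMB = 7.75194 × (−34.5) ≈ -267.4419 billion.

-267.44 billion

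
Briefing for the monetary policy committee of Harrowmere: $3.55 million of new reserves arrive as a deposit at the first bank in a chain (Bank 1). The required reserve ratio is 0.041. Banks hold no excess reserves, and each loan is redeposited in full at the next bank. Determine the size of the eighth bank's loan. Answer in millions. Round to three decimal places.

Each bank lends a fraction (1 − rr) = 0.9590 of the deposit it receives, so Bank 8 receives 3.55·0.9590^7 and lends 3.55·0.9590^8 ≈ 2.5397 million.

$2.540 million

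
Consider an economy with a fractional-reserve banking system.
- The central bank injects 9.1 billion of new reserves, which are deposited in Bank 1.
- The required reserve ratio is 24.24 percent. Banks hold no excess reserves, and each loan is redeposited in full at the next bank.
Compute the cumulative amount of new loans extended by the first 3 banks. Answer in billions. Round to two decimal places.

Bank i lends (1 − rr)^i of the original deposit: Bank 1 lends 9.1·0.7576 ≈ 6.8942, Bank 2 lends 9.1·0.7576² ≈ 5.2230, and so on.
Summing a geometric series: total = 9.1·[0.7576·(1 − 0.7576^3) / (1 − 0.7576)] ≈ 16.0741 billion.

16.07 billion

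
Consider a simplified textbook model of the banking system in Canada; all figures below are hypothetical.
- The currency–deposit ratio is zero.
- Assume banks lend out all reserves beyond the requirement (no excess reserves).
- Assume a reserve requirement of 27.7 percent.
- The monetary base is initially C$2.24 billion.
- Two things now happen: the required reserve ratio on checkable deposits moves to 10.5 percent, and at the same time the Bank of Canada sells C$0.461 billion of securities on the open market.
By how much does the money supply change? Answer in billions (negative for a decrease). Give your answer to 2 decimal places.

C$8.86 billion

Before: m₁ = 1 / (0.277) ≈ 3.6101, MB₁ = 2.24, so M₁ = 3.6101 × 2.24 ≈ 8.0866 billion.
After: m₂ = 1 / (0.105) ≈ 9.5238, MB₂ = 2.24 − 0.461 = 1.779, so M₂ = 9.5238 × 1.779 ≈ 16.9428 billion.
ΔM = M₂ − M₁ = 16.9428 − 8.0866 = 8.8562 billion.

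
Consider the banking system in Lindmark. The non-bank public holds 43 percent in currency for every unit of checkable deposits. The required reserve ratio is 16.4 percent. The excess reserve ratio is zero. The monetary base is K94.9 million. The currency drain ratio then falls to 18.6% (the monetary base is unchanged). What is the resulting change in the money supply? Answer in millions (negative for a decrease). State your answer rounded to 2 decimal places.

Initially m₁ = (1 + 0.43) / (0.164 + 0.43) ≈ 2.40741, so M₁ = 2.40741 × 94.9 ≈ 228.4632 million.
After the change m₂ = (1 + 0.186) / (0.164 + 0.186) ≈ 3.38857, so M₂ = 3.38857 × 94.9 ≈ 321.5753 million.
ΔM = M₂ − M₁ = 321.5753 − 228.4632 = 93.1121 million.

K93.11 million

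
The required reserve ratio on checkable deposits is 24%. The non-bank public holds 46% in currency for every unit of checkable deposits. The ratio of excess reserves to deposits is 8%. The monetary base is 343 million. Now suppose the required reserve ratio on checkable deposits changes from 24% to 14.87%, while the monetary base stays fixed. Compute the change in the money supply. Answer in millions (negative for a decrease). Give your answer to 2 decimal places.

85.11 million

Initially m₁ = (1 + 0.46) / (0.24 + 0.08 + 0.46) ≈ 1.871795, so M₁ = 1.871795 × 343 ≈ 642.0257 million.
After the change m₂ = (1 + 0.46) / (0.1487 + 0.08 + 0.46) ≈ 2.119936, so M₂ = 2.119936 × 343 ≈ 727.138 million.
ΔM = M₂ − M₁ = 727.138 − 642.0257 = 85.1123 million.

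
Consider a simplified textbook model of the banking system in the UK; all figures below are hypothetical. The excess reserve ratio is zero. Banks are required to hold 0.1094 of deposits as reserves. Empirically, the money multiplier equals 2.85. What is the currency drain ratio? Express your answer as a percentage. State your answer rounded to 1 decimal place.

37.2%

Using m = 2.85. From m = (1 + c)/(c + rr + e), rearranging gives 1 + c = m·(c + rr + e), so c·(1 − m) = m·(rr + e) − 1.
Hence c = [m·(rr + e) − 1]/(1 − m) = [2.85 × (0.1094 + 0) − 1] / (1 − 2.85) ≈ 0.372005.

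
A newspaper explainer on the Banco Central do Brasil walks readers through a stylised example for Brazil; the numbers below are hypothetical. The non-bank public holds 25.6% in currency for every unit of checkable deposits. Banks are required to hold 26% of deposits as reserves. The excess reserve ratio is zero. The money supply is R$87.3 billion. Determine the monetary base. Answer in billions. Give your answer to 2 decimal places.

R$35.87 billion

The money multiplier is m = (1 + c) / (rr + c) = (1 + 0.256) / (0.26 + 0.256) ≈ 2.43411.
MB = M / m = 87.3 / 2.43411 ≈ 35.8653 billion.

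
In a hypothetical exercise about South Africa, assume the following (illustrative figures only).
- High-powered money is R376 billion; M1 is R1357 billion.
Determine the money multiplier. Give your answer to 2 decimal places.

The money multiplier is m = M / MB = 1357 / 376 ≈ 3.60904.

3.61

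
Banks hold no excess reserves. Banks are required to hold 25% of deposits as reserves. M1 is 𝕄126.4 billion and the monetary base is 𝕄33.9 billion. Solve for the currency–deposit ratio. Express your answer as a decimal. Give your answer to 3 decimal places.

0.025

Using m = M/MB = 126.4/33.9 ≈ 3.728614. From m = (1 + c)/(c + rr + e), rearranging gives 1 + c = m·(c + rr + e), so c·(1 − m) = m·(rr + e) − 1.
Hence c = [m·(rr + e) − 1]/(1 − m) = [3.728614 × (0.25 + 0) − 1] / (1 − 3.728614) ≈ 0.024865.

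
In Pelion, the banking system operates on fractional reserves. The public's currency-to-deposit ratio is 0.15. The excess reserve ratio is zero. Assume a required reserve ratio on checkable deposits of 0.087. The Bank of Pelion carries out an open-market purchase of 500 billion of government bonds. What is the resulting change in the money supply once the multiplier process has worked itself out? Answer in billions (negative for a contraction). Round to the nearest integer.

The money multiplier is m = (1 + c) / (rr + c) = (1 + 0.15) / (0.087 + 0.15) ≈ 4.8523.
The purchase adds 500 billion of base, so ΔM = m × ΔMB = 4.8523 × (+500) = 2426.15 billion.

2426 billion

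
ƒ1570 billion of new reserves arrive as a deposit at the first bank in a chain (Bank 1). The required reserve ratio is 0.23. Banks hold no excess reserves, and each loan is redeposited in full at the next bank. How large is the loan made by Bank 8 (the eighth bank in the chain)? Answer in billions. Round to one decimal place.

ƒ194.0 billion

Each bank lends a fraction (1 − rr) = 0.7700 of the deposit it receives, so Bank 8 receives 1570·0.7700^7 and lends 1570·0.7700^8 ≈ 194.0106 billion.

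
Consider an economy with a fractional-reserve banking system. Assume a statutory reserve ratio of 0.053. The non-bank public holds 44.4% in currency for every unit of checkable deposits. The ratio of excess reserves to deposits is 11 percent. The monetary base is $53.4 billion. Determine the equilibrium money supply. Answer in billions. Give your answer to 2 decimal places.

The money multiplier is m = (1 + c) / (rr + e + c) = (1 + 0.444) / (0.053 + 0.11 + 0.444) ≈ 2.37891.
So M = m × MB = 2.37891 × 53.4 ≈ 127.0338 billion.

$127.03 billion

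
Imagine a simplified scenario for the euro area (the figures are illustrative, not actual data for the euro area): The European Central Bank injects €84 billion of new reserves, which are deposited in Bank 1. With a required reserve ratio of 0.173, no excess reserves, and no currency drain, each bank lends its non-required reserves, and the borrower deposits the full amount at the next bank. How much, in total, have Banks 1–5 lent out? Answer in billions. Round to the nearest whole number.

€246 billion

Bank i lends (1 − rr)^i of the original deposit: Bank 1 lends 84·0.8270 = 69.4680, Bank 2 lends 84·0.8270² ≈ 57.4500, and so on.
Summing a geometric series: total = 84·[0.8270·(1 − 0.8270^5) / (1 − 0.8270)] ≈ 246.2152 billion.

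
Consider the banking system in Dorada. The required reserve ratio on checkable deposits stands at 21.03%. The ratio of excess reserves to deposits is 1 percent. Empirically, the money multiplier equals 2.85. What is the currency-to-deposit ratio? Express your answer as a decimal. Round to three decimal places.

0.201

Using m = 2.85. From m = (1 + c)/(c + rr + e), rearranging gives 1 + c = m·(c + rr + e), so c·(1 − m) = m·(rr + e) − 1.
Hence c = [m·(rr + e) − 1]/(1 − m) = [2.85 × (0.2103 + 0.01) − 1] / (1 − 2.85) ≈ 0.201159.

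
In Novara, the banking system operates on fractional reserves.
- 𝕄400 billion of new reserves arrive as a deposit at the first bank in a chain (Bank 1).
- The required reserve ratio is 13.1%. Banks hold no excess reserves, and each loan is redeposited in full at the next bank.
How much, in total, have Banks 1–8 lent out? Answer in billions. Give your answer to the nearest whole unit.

𝕄1791 billion

Bank i lends (1 − rr)^i of the original deposit: Bank 1 lends 400·0.8690 = 347.6000, Bank 2 lends 400·0.8690² = 302.0644, and so on.
Summing a geometric series: total = 400·[0.8690·(1 − 0.8690^8) / (1 − 0.8690)] ≈ 1790.5228 billion.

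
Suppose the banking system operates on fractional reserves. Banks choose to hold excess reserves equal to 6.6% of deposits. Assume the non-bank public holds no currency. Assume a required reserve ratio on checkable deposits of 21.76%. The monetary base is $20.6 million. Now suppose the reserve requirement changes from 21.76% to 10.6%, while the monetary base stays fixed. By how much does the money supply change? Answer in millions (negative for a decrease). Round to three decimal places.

Initially m₁ = 1 / (0.2176 + 0.066) ≈ 3.526093, so M₁ = 3.526093 × 20.6 ≈ 72.6375 million.
After the change m₂ = 1 / (0.106 + 0.066) ≈ 5.813953, so M₂ = 5.813953 × 20.6 ≈ 119.7674 million.
ΔM = M₂ − M₁ = 119.7674 − 72.6375 = 47.1299 million.

$47.130 million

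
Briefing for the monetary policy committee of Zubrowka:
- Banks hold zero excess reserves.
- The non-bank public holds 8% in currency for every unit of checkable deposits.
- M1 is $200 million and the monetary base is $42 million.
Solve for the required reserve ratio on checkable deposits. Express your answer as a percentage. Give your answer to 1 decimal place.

Using m = M/MB = 200/42 ≈ 4.761905. Since m = (1 + c)/(c + rr + e), the denominator satisfies c + rr + e = (1 + c)/m = (1 + 0.08) / 4.761905 ≈ 0.226800.
With c = 0.08 and e = 0, the required reserve ratio on checkable deposits is 0.226800 − 0.08 − 0 = 0.1468.

14.7%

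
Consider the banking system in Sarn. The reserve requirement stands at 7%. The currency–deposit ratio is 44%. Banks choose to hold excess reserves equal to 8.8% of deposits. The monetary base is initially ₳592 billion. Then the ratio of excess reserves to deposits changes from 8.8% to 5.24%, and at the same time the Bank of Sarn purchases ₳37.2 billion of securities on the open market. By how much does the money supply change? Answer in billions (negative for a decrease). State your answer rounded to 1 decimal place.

₳185.5 billion

Before: m₁ = (1 + 0.44) / (0.07 + 0.088 + 0.44) ≈ 2.40803, MB₁ = 592, so M₁ = 2.40803 × 592 ≈ 1425.5538 billion.
After: m₂ = (1 + 0.44) / (0.07 + 0.0524 + 0.44) ≈ 2.56046, MB₂ = 592 + 37.2 = 629.2, so M₂ = 2.56046 × 629.2 ≈ 1611.0414 billion.
ΔM = M₂ − M₁ = 1611.0414 − 1425.5538 = 185.4876 billion.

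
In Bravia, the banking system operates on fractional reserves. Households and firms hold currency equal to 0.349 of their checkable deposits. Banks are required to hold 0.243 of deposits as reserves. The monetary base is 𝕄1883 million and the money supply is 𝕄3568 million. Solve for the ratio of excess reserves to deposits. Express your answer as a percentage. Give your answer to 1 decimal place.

12.0%

Using m = M/MB = 3568/1883 ≈ 1.894849. Since m = (1 + c)/(c + rr + e), the denominator satisfies c + rr + e = (1 + c)/m = (1 + 0.349) / 1.894849 ≈ 0.711930.
With c = 0.349 and rr = 0.243, the ratio of excess reserves to deposits is 0.711930 − 0.349 − 0.243 = 0.11993.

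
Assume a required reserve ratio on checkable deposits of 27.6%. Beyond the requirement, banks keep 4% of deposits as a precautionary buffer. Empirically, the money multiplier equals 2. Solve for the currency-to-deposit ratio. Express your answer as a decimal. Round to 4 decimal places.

Using m = 2. From m = (1 + c)/(c + rr + e), rearranging gives 1 + c = m·(c + rr + e), so c·(1 − m) = m·(rr + e) − 1.
Hence c = [m·(rr + e) − 1]/(1 − m) = [2 × (0.276 + 0.04) − 1] / (1 − 2) = 0.368000.

0.3680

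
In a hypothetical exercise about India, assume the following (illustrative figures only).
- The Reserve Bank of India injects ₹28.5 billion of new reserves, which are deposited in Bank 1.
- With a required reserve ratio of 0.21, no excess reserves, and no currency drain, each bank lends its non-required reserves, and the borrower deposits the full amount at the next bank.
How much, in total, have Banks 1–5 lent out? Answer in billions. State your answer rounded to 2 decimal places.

Bank i lends (1 − rr)^i of the original deposit: Bank 1 lends 28.5·0.7900 = 22.5150, Bank 2 lends 28.5·0.7900² ≈ 17.7869, and so on.
Summing a geometric series: total = 28.5·[0.7900·(1 − 0.7900^5) / (1 − 0.7900)] ≈ 74.2238 billion.

₹74.22 billion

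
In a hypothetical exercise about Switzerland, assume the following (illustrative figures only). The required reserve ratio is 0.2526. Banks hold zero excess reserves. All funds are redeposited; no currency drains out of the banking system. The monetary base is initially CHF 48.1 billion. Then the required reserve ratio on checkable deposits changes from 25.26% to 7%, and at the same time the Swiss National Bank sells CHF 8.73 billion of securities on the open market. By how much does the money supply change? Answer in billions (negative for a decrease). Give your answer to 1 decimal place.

CHF 372.0 billion

Before: m₁ = 1 / (0.2526) ≈ 3.9588, MB₁ = 48.1, so M₁ = 3.9588 × 48.1 ≈ 190.4183 billion.
After: m₂ = 1 / (0.07) ≈ 14.2857, MB₂ = 48.1 − 8.73 = 39.37, so M₂ = 14.2857 × 39.37 ≈ 562.428 billion.
ΔM = M₂ − M₁ = 562.428 − 190.4183 = 372.0097 billion.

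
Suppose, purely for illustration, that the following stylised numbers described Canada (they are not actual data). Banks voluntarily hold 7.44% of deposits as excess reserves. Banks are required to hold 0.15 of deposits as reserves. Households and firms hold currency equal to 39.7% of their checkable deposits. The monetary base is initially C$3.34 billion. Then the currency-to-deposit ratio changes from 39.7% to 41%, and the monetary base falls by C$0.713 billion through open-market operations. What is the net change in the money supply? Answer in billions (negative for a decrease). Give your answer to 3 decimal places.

-1.670 billion

Before: m₁ = (1 + 0.397) / (0.15 + 0.0744 + 0.397) ≈ 2.24815, MB₁ = 3.34, so M₁ = 2.24815 × 3.34 ≈ 7.5088 billion.
After: m₂ = (1 + 0.41) / (0.15 + 0.0744 + 0.41) ≈ 2.22257, MB₂ = 3.34 − 0.713 = 2.627, so M₂ = 2.22257 × 2.627 ≈ 5.8387 billion.
ΔM = M₂ − M₁ = 5.8387 − 7.5088 = -1.6701 billion.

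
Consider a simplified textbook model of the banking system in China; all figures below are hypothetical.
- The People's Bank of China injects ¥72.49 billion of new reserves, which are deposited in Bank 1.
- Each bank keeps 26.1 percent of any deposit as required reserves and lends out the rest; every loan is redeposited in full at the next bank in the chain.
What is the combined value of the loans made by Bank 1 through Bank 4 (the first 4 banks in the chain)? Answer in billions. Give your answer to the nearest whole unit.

¥144 billion

Bank i lends (1 − rr)^i of the original deposit: Bank 1 lends 72.49·0.7390 ≈ 53.5701, Bank 2 lends 72.49·0.7390² ≈ 39.5883, and so on.
Summing a geometric series: total = 72.49·[0.7390·(1 − 0.7390^4) / (1 − 0.7390)] ≈ 144.0342 billion.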